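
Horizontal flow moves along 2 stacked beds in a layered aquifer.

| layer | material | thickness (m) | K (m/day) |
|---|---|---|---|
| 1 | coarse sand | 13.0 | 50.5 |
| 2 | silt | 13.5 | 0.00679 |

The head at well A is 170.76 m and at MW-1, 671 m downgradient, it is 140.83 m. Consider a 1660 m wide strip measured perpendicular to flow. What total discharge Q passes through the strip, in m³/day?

Flow is parallel to layering, so each bed carries its own Darcy discharge and the transmissivities add.
Σ(K_i·b_i) = 50.5×13.0 + 0.00679×13.5 = 656.6 m²/day.
Hydraulic gradient i = (170.76 − 140.83) / 671 = 29.93 / 671 = 0.04461.
Q = Σ(K_i·b_i) · W · i = 656.6 × 1660 × 0.04461 = 48617 m³/day.

48600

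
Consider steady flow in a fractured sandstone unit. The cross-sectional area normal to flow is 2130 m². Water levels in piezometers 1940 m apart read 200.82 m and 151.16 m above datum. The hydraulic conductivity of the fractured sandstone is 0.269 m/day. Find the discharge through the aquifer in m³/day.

Hydraulic gradient i = (200.82 − 151.16) / 1940 = 49.66 / 1940 = 0.02560.
Darcy's law: Q = K · A · i = 0.2690 × 2130 × 0.02560 = 14.67 m³/day.

14.7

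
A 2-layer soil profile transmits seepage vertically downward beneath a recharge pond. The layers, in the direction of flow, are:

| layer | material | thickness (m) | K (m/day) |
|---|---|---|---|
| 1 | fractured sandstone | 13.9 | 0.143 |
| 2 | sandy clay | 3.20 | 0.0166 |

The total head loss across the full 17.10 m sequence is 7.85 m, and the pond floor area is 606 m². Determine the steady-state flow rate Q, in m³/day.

16.4

Flow is perpendicular to layering, so the layers act in series and the equivalent K is the thickness-weighted harmonic mean.
Total thickness L = 13.9 + 3.20 = 17.10 m.
Σ(b_i/K_i) = 13.9/0.143 + 3.20/0.0166 = 290.0 d.
K_eq = L / Σ(b_i/K_i) = 17.10 / 290.0 = 0.05897 m/day.
Q = K_eq · A · (Δh/L) = 0.05897 × 606 × (7.85/17.10) = 16.41 m³/day.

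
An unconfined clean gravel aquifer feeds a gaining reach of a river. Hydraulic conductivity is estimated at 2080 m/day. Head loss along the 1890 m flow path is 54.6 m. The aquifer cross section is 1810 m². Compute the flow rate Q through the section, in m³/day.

109000

Hydraulic gradient i = Δh / L = 54.6 / 1890 = 0.02889.
Darcy's law: Q = K · A · i = 2080 × 1810 × 0.02889 = 1.088e+05 m³/day.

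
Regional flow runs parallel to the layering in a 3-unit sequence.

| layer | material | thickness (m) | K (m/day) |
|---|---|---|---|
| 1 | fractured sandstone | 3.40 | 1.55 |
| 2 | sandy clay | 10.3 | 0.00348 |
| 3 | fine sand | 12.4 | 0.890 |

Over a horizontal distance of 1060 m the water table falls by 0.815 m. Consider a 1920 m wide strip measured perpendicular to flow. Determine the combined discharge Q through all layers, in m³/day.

Flow is parallel to layering, so each bed carries its own Darcy discharge and the transmissivities add.
Σ(K_i·b_i) = 1.55×3.40 + 0.00348×10.3 + 0.890×12.4 = 16.34 m²/day.
Hydraulic gradient i = Δh / L = 0.815 / 1060 = 0.0007689.
Q = Σ(K_i·b_i) · W · i = 16.34 × 1920 × 0.0007689 = 24.12 m³/day.

24.1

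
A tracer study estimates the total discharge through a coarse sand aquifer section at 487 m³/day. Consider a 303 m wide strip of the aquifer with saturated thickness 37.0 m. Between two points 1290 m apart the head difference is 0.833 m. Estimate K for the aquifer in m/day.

67.3

Cross-sectional area A = 303 × 37.0 = 11211 m².
Hydraulic gradient i = Δh / L = 0.833 / 1290 = 0.0006457.
From Q = K·A·i, K = Q / (A·i) = 487 / (11211 × 0.0006457) = 67.27 m/day.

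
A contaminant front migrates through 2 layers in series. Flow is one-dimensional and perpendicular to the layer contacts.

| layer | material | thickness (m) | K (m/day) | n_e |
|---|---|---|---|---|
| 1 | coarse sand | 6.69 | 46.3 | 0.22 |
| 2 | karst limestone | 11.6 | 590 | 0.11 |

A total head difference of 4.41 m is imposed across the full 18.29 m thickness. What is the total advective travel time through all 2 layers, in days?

0.102

With flow normal to the layers, continuity requires the same specific discharge q through every layer.
Σ(b_i/K_i) = 6.69/46.3 + 11.6/590 = 0.1642 d.
q = Δh / Σ(b_i/K_i) = 4.41 / 0.1642 = 26.87 m/day.
In each layer the seepage velocity is v_i = q/n_i, so the layer transit time is t_i = b_i·n_i / q:
  layer 1 (coarse sand): t_1 = 6.69 × 0.22 / 26.87 = 0.05478 d
  layer 2 (karst limestone): t_2 = 11.6 × 0.11 / 26.87 = 0.04750 d
Total t = Σ t_i = 0.1023 days.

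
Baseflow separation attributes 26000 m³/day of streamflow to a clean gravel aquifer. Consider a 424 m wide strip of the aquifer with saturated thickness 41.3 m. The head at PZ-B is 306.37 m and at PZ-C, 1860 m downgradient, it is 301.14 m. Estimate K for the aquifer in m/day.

528

Cross-sectional area A = 424 × 41.3 = 17511 m².
Hydraulic gradient i = (306.37 − 301.14) / 1860 = 5.23 / 1860 = 0.002812.
From Q = K·A·i, K = Q / (A·i) = 26000 / (17511 × 0.002812) = 528.0 m/day.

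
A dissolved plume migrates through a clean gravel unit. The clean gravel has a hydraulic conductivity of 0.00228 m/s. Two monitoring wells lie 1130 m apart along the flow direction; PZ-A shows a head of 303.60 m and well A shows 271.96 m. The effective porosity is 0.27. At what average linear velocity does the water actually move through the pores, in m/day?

20.4

Convert K: 0.00228 m/s × 86400 = 197.0 m/day.
Hydraulic gradient i = (303.60 − 271.96) / 1130 = 31.64 / 1130 = 0.02800.
Darcy flux q = K · i = 197.0 × 0.02800 = 5.516 m/day.
Seepage velocity v = q / n_e = 5.516 / 0.27 = 20.43 m/day.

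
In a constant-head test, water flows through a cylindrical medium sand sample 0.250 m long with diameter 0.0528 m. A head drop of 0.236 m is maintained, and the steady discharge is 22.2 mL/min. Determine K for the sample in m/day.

15.5

Cross-sectional area A = π·(d/2)² = π × (0.0528/2)² = 0.002190 m².
Convert discharge: 22.2 mL/min = 3.700e-07 m³/s.
Darcy's law rearranged: K = Q·L / (A·Δh) = 3.700e-07 × 0.250 / (0.002190 × 0.236) = 0.0001790 m/s = 15.47 m/day.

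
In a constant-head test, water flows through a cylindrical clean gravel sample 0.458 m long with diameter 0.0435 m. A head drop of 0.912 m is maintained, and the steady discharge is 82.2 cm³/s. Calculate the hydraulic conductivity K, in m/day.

Cross-sectional area A = π·(d/2)² = π × (0.0435/2)² = 0.001486 m².
Convert discharge: 82.2 cm³/s = 8.220e-05 m³/s.
Darcy's law rearranged: K = Q·L / (A·Δh) = 8.220e-05 × 0.458 / (0.001486 × 0.912) = 0.02778 m/s = 2400 m/day.

2400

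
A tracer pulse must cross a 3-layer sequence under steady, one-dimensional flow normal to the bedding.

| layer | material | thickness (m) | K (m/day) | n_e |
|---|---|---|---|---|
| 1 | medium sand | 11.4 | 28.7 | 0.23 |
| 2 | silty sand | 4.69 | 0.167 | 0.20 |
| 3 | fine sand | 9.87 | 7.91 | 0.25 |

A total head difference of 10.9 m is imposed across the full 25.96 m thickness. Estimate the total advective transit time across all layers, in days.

With flow normal to the layers, continuity requires the same specific discharge q through every layer.
Σ(b_i/K_i) = 11.4/28.7 + 4.69/0.167 + 9.87/7.91 = 29.73 d.
q = Δh / Σ(b_i/K_i) = 10.9 / 29.73 = 0.3666 m/day.
In each layer the seepage velocity is v_i = q/n_i, so the layer transit time is t_i = b_i·n_i / q:
  layer 1 (medium sand): t_1 = 11.4 × 0.23 / 0.3666 = 7.151 d
  layer 2 (silty sand): t_2 = 4.69 × 0.20 / 0.3666 = 2.558 d
  layer 3 (fine sand): t_3 = 9.87 × 0.25 / 0.3666 = 6.730 d
Total t = Σ t_i = 16.44 days.

16.4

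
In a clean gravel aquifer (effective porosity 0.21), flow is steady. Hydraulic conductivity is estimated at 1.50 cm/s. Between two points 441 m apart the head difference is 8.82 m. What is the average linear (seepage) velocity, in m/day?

123

Convert K: 1.50 cm/s × 864 = 1296 m/day.
Hydraulic gradient i = Δh / L = 8.82 / 441 = 0.02000.
Darcy flux q = K · i = 1296 × 0.02000 = 25.92 m/day.
Seepage velocity v = q / n_e = 25.92 / 0.21 = 123.4 m/day.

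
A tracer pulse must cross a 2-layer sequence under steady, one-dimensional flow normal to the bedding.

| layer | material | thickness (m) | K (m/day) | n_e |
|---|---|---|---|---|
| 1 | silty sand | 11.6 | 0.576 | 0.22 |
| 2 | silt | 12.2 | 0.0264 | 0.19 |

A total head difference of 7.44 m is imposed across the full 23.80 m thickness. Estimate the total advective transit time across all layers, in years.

With flow normal to the layers, continuity requires the same specific discharge q through every layer.
Σ(b_i/K_i) = 11.6/0.576 + 12.2/0.0264 = 482.3 d.
q = Δh / Σ(b_i/K_i) = 7.44 / 482.3 = 0.01543 m/day.
In each layer the seepage velocity is v_i = q/n_i, so the layer transit time is t_i = b_i·n_i / q:
  layer 1 (silty sand): t_1 = 11.6 × 0.22 / 0.01543 = 165.4 d
  layer 2 (silt): t_2 = 12.2 × 0.19 / 0.01543 = 150.3 d
Total t = Σ t_i = 315.7 days = 0.8643 years.

0.864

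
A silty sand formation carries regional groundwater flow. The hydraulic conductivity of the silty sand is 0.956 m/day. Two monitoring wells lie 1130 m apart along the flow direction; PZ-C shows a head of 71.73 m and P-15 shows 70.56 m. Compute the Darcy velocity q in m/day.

Hydraulic gradient i = (71.73 − 70.56) / 1130 = 1.17 / 1130 = 0.001035.
Specific discharge q = K · i = 0.9560 × 0.001035 = 0.0009898 m/day.

0.000990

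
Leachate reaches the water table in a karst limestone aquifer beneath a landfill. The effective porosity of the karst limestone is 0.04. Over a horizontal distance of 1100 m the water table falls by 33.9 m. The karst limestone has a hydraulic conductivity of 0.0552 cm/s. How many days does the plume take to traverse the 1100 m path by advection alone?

Convert K: 0.0552 cm/s × 864 = 47.69 m/day.
Hydraulic gradient i = Δh / L = 33.9 / 1100 = 0.03082.
Darcy flux q = K · i = 47.69 × 0.03082 = 1.470 m/day.
Seepage velocity v = q / n_e = 1.470 / 0.04 = 36.75 m/day.
Travel time t = L / v = 1100 / 36.75 = 29.94 days.

29.9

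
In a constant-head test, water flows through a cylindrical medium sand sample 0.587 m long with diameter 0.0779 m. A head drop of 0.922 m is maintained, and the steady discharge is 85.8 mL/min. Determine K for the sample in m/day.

16.5

Cross-sectional area A = π·(d/2)² = π × (0.0779/2)² = 0.004766 m².
Convert discharge: 85.8 mL/min = 1.430e-06 m³/s.
Darcy's law rearranged: K = Q·L / (A·Δh) = 1.430e-06 × 0.587 / (0.004766 × 0.922) = 0.0001910 m/s = 16.50 m/day.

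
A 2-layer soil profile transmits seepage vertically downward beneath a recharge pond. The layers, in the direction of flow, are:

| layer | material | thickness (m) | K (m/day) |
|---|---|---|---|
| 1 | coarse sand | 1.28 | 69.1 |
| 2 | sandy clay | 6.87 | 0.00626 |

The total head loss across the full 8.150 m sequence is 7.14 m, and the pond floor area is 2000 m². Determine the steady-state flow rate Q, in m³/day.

Flow is perpendicular to layering, so the layers act in series and the equivalent K is the thickness-weighted harmonic mean.
Total thickness L = 1.28 + 6.87 = 8.150 m.
Σ(b_i/K_i) = 1.28/69.1 + 6.87/0.00626 = 1097 d.
K_eq = L / Σ(b_i/K_i) = 8.150 / 1097 = 0.007426 m/day.
Q = K_eq · A · (Δh/L) = 0.007426 × 2000 × (7.14/8.150) = 13.01 m³/day.

13.0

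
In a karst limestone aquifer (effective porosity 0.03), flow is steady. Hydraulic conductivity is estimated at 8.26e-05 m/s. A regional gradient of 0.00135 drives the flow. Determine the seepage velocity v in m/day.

0.321

Convert K: 8.26e-05 m/s × 86400 = 7.137 m/day.
Hydraulic gradient i = 0.00135.
Darcy flux q = K · i = 7.137 × 0.001350 = 0.009634 m/day.
Seepage velocity v = q / n_e = 0.009634 / 0.03 = 0.3211 m/day.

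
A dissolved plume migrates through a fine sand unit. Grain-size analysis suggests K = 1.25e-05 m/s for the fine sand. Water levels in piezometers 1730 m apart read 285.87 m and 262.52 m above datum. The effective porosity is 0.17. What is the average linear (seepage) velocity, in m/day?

Convert K: 1.25e-05 m/s × 86400 = 1.080 m/day.
Hydraulic gradient i = (285.87 − 262.52) / 1730 = 23.35 / 1730 = 0.01350.
Darcy flux q = K · i = 1.080 × 0.01350 = 0.01458 m/day.
Seepage velocity v = q / n_e = 0.01458 / 0.17 = 0.08575 m/day.

0.0857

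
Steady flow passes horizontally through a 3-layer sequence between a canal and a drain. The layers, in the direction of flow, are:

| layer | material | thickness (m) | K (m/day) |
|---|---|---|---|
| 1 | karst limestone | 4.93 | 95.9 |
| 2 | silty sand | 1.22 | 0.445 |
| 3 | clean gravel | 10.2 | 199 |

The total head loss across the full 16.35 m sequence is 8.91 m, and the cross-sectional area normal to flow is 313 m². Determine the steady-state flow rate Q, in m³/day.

Flow is perpendicular to layering, so the layers act in series and the equivalent K is the thickness-weighted harmonic mean.
Total thickness L = 4.93 + 1.22 + 10.2 = 16.35 m.
Σ(b_i/K_i) = 4.93/95.9 + 1.22/0.445 + 10.2/199 = 2.844 d.
K_eq = L / Σ(b_i/K_i) = 16.35 / 2.844 = 5.748 m/day.
Q = K_eq · A · (Δh/L) = 5.748 × 313 × (8.91/16.35) = 980.5 m³/day.

981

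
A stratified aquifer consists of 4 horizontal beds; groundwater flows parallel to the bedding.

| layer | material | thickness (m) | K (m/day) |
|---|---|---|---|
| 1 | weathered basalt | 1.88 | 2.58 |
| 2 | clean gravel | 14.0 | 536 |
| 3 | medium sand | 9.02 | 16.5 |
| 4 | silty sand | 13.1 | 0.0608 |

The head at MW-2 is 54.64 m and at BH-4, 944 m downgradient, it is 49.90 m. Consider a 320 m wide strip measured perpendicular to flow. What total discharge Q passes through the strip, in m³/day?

12300

Flow is parallel to layering, so each bed carries its own Darcy discharge and the transmissivities add.
Σ(K_i·b_i) = 2.58×1.88 + 536×14.0 + 16.5×9.02 + 0.0608×13.1 = 7658 m²/day.
Hydraulic gradient i = (54.64 − 49.90) / 944 = 4.74 / 944 = 0.005021.
Q = Σ(K_i·b_i) · W · i = 7658 × 320 × 0.005021 = 12305 m³/day.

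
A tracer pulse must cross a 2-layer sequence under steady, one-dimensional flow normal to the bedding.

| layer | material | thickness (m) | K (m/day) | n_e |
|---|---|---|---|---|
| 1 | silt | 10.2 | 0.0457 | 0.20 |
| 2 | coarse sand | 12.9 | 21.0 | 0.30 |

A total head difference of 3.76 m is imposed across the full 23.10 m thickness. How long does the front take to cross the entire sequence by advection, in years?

With flow normal to the layers, continuity requires the same specific discharge q through every layer.
Σ(b_i/K_i) = 10.2/0.0457 + 12.9/21.0 = 223.8 d.
q = Δh / Σ(b_i/K_i) = 3.76 / 223.8 = 0.01680 m/day.
In each layer the seepage velocity is v_i = q/n_i, so the layer transit time is t_i = b_i·n_i / q:
  layer 1 (silt): t_1 = 10.2 × 0.20 / 0.01680 = 121.4 d
  layer 2 (coarse sand): t_2 = 12.9 × 0.30 / 0.01680 = 230.4 d
Total t = Σ t_i = 351.8 days = 0.9631 years.

0.963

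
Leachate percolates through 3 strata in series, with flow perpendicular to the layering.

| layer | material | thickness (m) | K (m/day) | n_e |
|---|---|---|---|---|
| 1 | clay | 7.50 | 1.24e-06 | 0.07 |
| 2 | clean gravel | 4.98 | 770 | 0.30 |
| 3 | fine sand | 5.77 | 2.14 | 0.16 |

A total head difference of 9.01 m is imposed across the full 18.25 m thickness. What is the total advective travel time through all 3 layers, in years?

With flow normal to the layers, continuity requires the same specific discharge q through every layer.
Σ(b_i/K_i) = 7.50/1.24e-06 + 4.98/770 + 5.77/2.14 = 6.048e+06 d.
q = Δh / Σ(b_i/K_i) = 9.01 / 6.048e+06 = 1.490e-06 m/day.
In each layer the seepage velocity is v_i = q/n_i, so the layer transit time is t_i = b_i·n_i / q:
  layer 1 (clay): t_1 = 7.50 × 0.07 / 1.490e-06 = 3.524e+05 d
  layer 2 (clean gravel): t_2 = 4.98 × 0.30 / 1.490e-06 = 1.003e+06 d
  layer 3 (fine sand): t_3 = 5.77 × 0.16 / 1.490e-06 = 6.197e+05 d
Total t = Σ t_i = 1.975e+06 days = 5408 years.

5410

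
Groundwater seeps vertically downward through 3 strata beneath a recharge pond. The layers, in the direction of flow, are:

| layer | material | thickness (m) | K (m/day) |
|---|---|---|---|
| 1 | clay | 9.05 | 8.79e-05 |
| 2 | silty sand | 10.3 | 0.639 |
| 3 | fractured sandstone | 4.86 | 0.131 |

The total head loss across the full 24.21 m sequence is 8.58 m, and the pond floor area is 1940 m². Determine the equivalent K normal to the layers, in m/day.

Flow is perpendicular to layering, so the layers act in series and the equivalent K is the thickness-weighted harmonic mean.
Total thickness L = 9.05 + 10.3 + 4.86 = 24.21 m.
Σ(b_i/K_i) = 9.05/8.79e-05 + 10.3/0.639 + 4.86/0.131 = 1.030e+05 d.
K_eq = L / Σ(b_i/K_i) = 24.21 / 1.030e+05 = 0.0002350 m/day.

0.000235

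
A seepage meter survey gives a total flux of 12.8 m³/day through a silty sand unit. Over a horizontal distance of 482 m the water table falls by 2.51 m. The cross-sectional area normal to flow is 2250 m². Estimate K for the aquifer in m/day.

1.09

Hydraulic gradient i = Δh / L = 2.51 / 482 = 0.005207.
From Q = K·A·i, K = Q / (A·i) = 12.8 / (2250 × 0.005207) = 1.092 m/day.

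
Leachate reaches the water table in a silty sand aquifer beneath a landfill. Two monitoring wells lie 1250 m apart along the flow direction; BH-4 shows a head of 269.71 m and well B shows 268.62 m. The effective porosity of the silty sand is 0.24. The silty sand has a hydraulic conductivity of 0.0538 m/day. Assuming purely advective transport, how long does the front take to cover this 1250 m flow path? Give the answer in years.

Hydraulic gradient i = (269.71 − 268.62) / 1250 = 1.09 / 1250 = 0.0008720.
Darcy flux q = K · i = 0.05380 × 0.0008720 = 4.691e-05 m/day.
Seepage velocity v = q / n_e = 4.691e-05 / 0.24 = 0.0001955 m/day.
Travel time t = L / v = 1250 / 0.0001955 = 6.395e+06 days = 17508 years.

17500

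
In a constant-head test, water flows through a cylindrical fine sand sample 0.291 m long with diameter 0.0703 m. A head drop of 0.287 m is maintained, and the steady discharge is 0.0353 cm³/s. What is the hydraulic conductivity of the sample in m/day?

0.797

Cross-sectional area A = π·(d/2)² = π × (0.0703/2)² = 0.003882 m².
Convert discharge: 0.0353 cm³/s = 3.530e-08 m³/s.
Darcy's law rearranged: K = Q·L / (A·Δh) = 3.530e-08 × 0.291 / (0.003882 × 0.287) = 9.221e-06 m/s = 0.7967 m/day.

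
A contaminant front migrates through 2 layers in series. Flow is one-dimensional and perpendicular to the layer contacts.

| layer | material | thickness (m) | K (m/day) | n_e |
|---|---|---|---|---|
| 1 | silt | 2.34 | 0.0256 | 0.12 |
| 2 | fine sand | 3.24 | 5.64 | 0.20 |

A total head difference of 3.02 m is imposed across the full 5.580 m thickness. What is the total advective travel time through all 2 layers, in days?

28.3

With flow normal to the layers, continuity requires the same specific discharge q through every layer.
Σ(b_i/K_i) = 2.34/0.0256 + 3.24/5.64 = 91.98 d.
q = Δh / Σ(b_i/K_i) = 3.02 / 91.98 = 0.03283 m/day.
In each layer the seepage velocity is v_i = q/n_i, so the layer transit time is t_i = b_i·n_i / q:
  layer 1 (silt): t_1 = 2.34 × 0.12 / 0.03283 = 8.552 d
  layer 2 (fine sand): t_2 = 3.24 × 0.20 / 0.03283 = 19.74 d
Total t = Σ t_i = 28.29 days.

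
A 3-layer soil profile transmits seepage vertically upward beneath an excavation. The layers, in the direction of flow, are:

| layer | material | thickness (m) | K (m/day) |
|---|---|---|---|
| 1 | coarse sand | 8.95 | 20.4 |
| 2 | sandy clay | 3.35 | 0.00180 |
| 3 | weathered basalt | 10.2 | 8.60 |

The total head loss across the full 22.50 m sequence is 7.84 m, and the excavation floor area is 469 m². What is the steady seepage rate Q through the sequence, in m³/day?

1.97

Flow is perpendicular to layering, so the layers act in series and the equivalent K is the thickness-weighted harmonic mean.
Total thickness L = 8.95 + 3.35 + 10.2 = 22.50 m.
Σ(b_i/K_i) = 8.95/20.4 + 3.35/0.00180 + 10.2/8.60 = 1863 d.
K_eq = L / Σ(b_i/K_i) = 22.50 / 1863 = 0.01208 m/day.
Q = K_eq · A · (Δh/L) = 0.01208 × 469 × (7.84/22.50) = 1.974 m³/day.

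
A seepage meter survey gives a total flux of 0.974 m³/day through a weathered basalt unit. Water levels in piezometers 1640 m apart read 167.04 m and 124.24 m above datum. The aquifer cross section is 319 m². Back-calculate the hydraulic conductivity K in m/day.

0.117

Hydraulic gradient i = (167.04 − 124.24) / 1640 = 42.8 / 1640 = 0.02610.
From Q = K·A·i, K = Q / (A·i) = 0.974 / (319.0 × 0.02610) = 0.1170 m/day.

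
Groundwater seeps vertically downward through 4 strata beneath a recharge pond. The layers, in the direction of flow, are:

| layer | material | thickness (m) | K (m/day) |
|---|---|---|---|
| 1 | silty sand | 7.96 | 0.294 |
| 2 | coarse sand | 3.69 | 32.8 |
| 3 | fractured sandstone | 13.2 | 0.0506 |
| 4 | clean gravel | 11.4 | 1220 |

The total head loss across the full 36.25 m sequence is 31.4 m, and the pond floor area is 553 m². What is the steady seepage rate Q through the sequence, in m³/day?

60.3

Flow is perpendicular to layering, so the layers act in series and the equivalent K is the thickness-weighted harmonic mean.
Total thickness L = 7.96 + 3.69 + 13.2 + 11.4 = 36.25 m.
Σ(b_i/K_i) = 7.96/0.294 + 3.69/32.8 + 13.2/0.0506 + 11.4/1220 = 288.1 d.
K_eq = L / Σ(b_i/K_i) = 36.25 / 288.1 = 0.1258 m/day.
Q = K_eq · A · (Δh/L) = 0.1258 × 553 × (31.4/36.25) = 60.28 m³/day.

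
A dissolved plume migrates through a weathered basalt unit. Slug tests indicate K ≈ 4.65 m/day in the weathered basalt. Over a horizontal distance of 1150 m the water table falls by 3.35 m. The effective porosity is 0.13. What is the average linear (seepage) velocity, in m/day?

0.104

Hydraulic gradient i = Δh / L = 3.35 / 1150 = 0.002913.
Darcy flux q = K · i = 4.650 × 0.002913 = 0.01355 m/day.
Seepage velocity v = q / n_e = 0.01355 / 0.13 = 0.1042 m/day.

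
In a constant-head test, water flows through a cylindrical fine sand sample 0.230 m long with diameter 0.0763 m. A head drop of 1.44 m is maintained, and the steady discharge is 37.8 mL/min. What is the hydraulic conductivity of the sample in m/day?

1.90

Cross-sectional area A = π·(d/2)² = π × (0.0763/2)² = 0.004572 m².
Convert discharge: 37.8 mL/min = 6.300e-07 m³/s.
Darcy's law rearranged: K = Q·L / (A·Δh) = 6.300e-07 × 0.230 / (0.004572 × 1.44) = 2.201e-05 m/s = 1.901 m/day.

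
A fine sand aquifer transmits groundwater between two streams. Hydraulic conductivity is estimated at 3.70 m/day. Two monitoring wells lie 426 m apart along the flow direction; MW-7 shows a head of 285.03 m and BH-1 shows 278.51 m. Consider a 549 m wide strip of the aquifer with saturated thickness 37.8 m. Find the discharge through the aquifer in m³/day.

1180

Cross-sectional area A = 549 × 37.8 = 20752 m².
Hydraulic gradient i = (285.03 − 278.51) / 426 = 6.52 / 426 = 0.01531.
Darcy's law: Q = K · A · i = 3.700 × 20752 × 0.01531 = 1175 m³/day.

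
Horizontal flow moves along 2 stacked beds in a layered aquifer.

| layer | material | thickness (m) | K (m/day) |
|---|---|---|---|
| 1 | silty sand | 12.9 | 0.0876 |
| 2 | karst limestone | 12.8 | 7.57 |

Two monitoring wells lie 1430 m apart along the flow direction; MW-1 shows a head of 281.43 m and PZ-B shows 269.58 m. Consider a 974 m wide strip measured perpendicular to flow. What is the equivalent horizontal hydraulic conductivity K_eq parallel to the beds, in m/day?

Flow is parallel to layering, so each bed carries its own Darcy discharge and the transmissivities add.
Σ(K_i·b_i) = 0.0876×12.9 + 7.57×12.8 = 98.03 m²/day.
Total thickness b = 25.70 m, so K_eq = Σ(K_i·b_i)/b = 3.814 m/day.

3.81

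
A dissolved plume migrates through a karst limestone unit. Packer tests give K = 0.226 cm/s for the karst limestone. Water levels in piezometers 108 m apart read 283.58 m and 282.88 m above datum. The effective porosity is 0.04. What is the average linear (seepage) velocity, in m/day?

Convert K: 0.226 cm/s × 864 = 195.3 m/day.
Hydraulic gradient i = (283.58 − 282.88) / 108 = 0.7 / 108 = 0.006481.
Darcy flux q = K · i = 195.3 × 0.006481 = 1.266 m/day.
Seepage velocity v = q / n_e = 1.266 / 0.04 = 31.64 m/day.

31.6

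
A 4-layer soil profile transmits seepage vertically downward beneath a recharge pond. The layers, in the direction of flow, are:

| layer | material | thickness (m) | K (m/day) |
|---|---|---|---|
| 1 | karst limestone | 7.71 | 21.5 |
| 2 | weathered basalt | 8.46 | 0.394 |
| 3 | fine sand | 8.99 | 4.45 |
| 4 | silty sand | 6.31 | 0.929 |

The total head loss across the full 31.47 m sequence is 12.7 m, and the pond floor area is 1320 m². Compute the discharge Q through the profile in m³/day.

547

Flow is perpendicular to layering, so the layers act in series and the equivalent K is the thickness-weighted harmonic mean.
Total thickness L = 7.71 + 8.46 + 8.99 + 6.31 = 31.47 m.
Σ(b_i/K_i) = 7.71/21.5 + 8.46/0.394 + 8.99/4.45 + 6.31/0.929 = 30.64 d.
K_eq = L / Σ(b_i/K_i) = 31.47 / 30.64 = 1.027 m/day.
Q = K_eq · A · (Δh/L) = 1.027 × 1320 × (12.7/31.47) = 547.1 m³/day.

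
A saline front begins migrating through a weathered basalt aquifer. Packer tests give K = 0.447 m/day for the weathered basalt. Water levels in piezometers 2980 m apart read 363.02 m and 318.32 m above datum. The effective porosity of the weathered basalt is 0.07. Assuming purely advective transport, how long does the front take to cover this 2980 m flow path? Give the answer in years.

Hydraulic gradient i = (363.02 − 318.32) / 2980 = 44.7 / 2980 = 0.01500.
Darcy flux q = K · i = 0.4470 × 0.01500 = 0.006705 m/day.
Seepage velocity v = q / n_e = 0.006705 / 0.07 = 0.09579 m/day.
Travel time t = L / v = 2980 / 0.09579 = 31111 days = 85.18 years.

85.2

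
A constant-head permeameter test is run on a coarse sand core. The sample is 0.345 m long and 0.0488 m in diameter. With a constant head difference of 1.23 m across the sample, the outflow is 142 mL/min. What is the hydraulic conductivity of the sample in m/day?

30.7

Cross-sectional area A = π·(d/2)² = π × (0.0488/2)² = 0.001870 m².
Convert discharge: 142 mL/min = 2.367e-06 m³/s.
Darcy's law rearranged: K = Q·L / (A·Δh) = 2.367e-06 × 0.345 / (0.001870 × 1.23) = 0.0003549 m/s = 30.66 m/day.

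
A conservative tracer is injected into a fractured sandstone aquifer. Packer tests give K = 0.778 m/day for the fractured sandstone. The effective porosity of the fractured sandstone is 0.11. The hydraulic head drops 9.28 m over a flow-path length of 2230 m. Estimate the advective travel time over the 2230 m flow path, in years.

Hydraulic gradient i = Δh / L = 9.28 / 2230 = 0.004161.
Darcy flux q = K · i = 0.7780 × 0.004161 = 0.003238 m/day.
Seepage velocity v = q / n_e = 0.003238 / 0.11 = 0.02943 m/day.
Travel time t = L / v = 2230 / 0.02943 = 75766 days = 207.4 years.

207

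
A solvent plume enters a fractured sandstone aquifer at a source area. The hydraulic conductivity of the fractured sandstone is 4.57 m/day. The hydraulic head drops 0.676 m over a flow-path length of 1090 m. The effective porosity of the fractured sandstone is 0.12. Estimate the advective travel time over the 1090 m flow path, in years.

126

Hydraulic gradient i = Δh / L = 0.676 / 1090 = 0.0006202.
Darcy flux q = K · i = 4.570 × 0.0006202 = 0.002834 m/day.
Seepage velocity v = q / n_e = 0.002834 / 0.12 = 0.02362 m/day.
Travel time t = L / v = 1090 / 0.02362 = 46150 days = 126.4 years.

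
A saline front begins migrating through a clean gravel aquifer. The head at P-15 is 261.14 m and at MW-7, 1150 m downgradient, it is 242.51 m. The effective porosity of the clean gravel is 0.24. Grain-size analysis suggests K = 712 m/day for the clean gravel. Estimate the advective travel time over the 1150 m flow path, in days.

Hydraulic gradient i = (261.14 − 242.51) / 1150 = 18.63 / 1150 = 0.01620.
Darcy flux q = K · i = 712.0 × 0.01620 = 11.53 m/day.
Seepage velocity v = q / n_e = 11.53 / 0.24 = 48.06 m/day.
Travel time t = L / v = 1150 / 48.06 = 23.93 days.

23.9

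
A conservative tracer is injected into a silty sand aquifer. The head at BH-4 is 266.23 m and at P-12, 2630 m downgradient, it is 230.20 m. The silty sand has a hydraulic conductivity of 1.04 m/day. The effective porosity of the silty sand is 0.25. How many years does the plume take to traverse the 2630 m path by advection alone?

126

Hydraulic gradient i = (266.23 − 230.20) / 2630 = 36.03 / 2630 = 0.01370.
Darcy flux q = K · i = 1.040 × 0.01370 = 0.01425 m/day.
Seepage velocity v = q / n_e = 0.01425 / 0.25 = 0.05699 m/day.
Travel time t = L / v = 2630 / 0.05699 = 46148 days = 126.3 years.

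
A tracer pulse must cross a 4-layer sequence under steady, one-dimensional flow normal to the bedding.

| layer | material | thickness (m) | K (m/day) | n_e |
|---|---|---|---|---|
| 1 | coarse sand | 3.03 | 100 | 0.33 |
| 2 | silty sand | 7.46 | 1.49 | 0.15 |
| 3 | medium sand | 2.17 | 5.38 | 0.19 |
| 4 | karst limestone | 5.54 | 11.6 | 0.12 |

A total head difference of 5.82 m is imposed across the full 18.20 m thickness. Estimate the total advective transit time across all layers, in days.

3.25

With flow normal to the layers, continuity requires the same specific discharge q through every layer.
Σ(b_i/K_i) = 3.03/100 + 7.46/1.49 + 2.17/5.38 + 5.54/11.6 = 5.918 d.
q = Δh / Σ(b_i/K_i) = 5.82 / 5.918 = 0.9834 m/day.
In each layer the seepage velocity is v_i = q/n_i, so the layer transit time is t_i = b_i·n_i / q:
  layer 1 (coarse sand): t_1 = 3.03 × 0.33 / 0.9834 = 1.017 d
  layer 2 (silty sand): t_2 = 7.46 × 0.15 / 0.9834 = 1.138 d
  layer 3 (medium sand): t_3 = 2.17 × 0.19 / 0.9834 = 0.4192 d
  layer 4 (karst limestone): t_4 = 5.54 × 0.12 / 0.9834 = 0.6760 d
Total t = Σ t_i = 3.250 days.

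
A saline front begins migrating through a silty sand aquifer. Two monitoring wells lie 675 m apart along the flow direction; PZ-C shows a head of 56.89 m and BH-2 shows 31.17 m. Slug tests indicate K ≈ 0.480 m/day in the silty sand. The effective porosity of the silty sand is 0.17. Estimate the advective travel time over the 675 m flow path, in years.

Hydraulic gradient i = (56.89 − 31.17) / 675 = 25.72 / 675 = 0.03810.
Darcy flux q = K · i = 0.4800 × 0.03810 = 0.01829 m/day.
Seepage velocity v = q / n_e = 0.01829 / 0.17 = 0.1076 m/day.
Travel time t = L / v = 675 / 0.1076 = 6274 days = 17.18 years.

17.2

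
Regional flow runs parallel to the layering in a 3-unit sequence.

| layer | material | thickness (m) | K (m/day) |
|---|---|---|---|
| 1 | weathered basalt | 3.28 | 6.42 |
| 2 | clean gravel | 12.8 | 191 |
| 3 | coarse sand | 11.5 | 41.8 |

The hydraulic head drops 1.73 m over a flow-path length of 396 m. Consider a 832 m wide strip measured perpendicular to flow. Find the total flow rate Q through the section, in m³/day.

Flow is parallel to layering, so each bed carries its own Darcy discharge and the transmissivities add.
Σ(K_i·b_i) = 6.42×3.28 + 191×12.8 + 41.8×11.5 = 2947 m²/day.
Hydraulic gradient i = Δh / L = 1.73 / 396 = 0.004369.
Q = Σ(K_i·b_i) · W · i = 2947 × 832 × 0.004369 = 10710 m³/day.

10700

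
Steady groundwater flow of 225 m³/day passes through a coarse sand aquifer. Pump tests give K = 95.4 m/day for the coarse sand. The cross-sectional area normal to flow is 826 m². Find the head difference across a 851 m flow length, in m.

2.43

From Q = K·A·i, i = Q / (K·A) = 225 / (95.40 × 826.0) = 0.002855.
Head loss Δh = i · L = 0.002855 × 851 = 2.430 m.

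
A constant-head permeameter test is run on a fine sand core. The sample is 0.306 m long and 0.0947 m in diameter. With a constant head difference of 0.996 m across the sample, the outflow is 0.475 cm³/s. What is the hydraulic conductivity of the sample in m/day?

1.79

Cross-sectional area A = π·(d/2)² = π × (0.0947/2)² = 0.007044 m².
Convert discharge: 0.475 cm³/s = 4.750e-07 m³/s.
Darcy's law rearranged: K = Q·L / (A·Δh) = 4.750e-07 × 0.306 / (0.007044 × 0.996) = 2.072e-05 m/s = 1.790 m/day.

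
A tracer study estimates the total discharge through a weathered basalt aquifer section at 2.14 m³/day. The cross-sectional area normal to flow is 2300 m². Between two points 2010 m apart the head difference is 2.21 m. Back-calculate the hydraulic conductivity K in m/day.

Hydraulic gradient i = Δh / L = 2.21 / 2010 = 0.001100.
From Q = K·A·i, K = Q / (A·i) = 2.14 / (2300 × 0.001100) = 0.8462 m/day.

0.846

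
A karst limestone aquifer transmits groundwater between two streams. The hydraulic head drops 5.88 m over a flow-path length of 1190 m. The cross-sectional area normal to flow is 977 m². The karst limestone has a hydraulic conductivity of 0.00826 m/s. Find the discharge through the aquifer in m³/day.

3450

Convert K: 0.00826 m/s × 86400 = 713.7 m/day.
Hydraulic gradient i = Δh / L = 5.88 / 1190 = 0.004941.
Darcy's law: Q = K · A · i = 713.7 × 977.0 × 0.004941 = 3445 m³/day.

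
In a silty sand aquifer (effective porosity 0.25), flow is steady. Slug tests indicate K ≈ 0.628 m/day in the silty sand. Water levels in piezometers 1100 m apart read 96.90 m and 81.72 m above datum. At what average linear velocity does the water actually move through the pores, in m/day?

Hydraulic gradient i = (96.90 − 81.72) / 1100 = 15.18 / 1100 = 0.01380.
Darcy flux q = K · i = 0.6280 × 0.01380 = 0.008666 m/day.
Seepage velocity v = q / n_e = 0.008666 / 0.25 = 0.03467 m/day.

0.0347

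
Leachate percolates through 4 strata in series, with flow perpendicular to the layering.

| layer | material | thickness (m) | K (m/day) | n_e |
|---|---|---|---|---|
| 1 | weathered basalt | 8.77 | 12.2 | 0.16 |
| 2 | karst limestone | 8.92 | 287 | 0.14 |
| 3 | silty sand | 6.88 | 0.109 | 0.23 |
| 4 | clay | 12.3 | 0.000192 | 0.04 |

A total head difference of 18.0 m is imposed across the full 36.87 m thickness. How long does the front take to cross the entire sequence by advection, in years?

46.1

With flow normal to the layers, continuity requires the same specific discharge q through every layer.
Σ(b_i/K_i) = 8.77/12.2 + 8.92/287 + 6.88/0.109 + 12.3/0.000192 = 64126 d.
q = Δh / Σ(b_i/K_i) = 18.0 / 64126 = 0.0002807 m/day.
In each layer the seepage velocity is v_i = q/n_i, so the layer transit time is t_i = b_i·n_i / q:
  layer 1 (weathered basalt): t_1 = 8.77 × 0.16 / 0.0002807 = 4999 d
  layer 2 (karst limestone): t_2 = 8.92 × 0.14 / 0.0002807 = 4449 d
  layer 3 (silty sand): t_3 = 6.88 × 0.23 / 0.0002807 = 5637 d
  layer 4 (clay): t_4 = 12.3 × 0.04 / 0.0002807 = 1753 d
Total t = Σ t_i = 16838 days = 46.10 years.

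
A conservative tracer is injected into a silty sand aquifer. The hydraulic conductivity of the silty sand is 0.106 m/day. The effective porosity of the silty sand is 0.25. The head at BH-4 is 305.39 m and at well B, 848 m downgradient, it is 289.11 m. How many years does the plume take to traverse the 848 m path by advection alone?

Hydraulic gradient i = (305.39 − 289.11) / 848 = 16.28 / 848 = 0.01920.
Darcy flux q = K · i = 0.1060 × 0.01920 = 0.002035 m/day.
Seepage velocity v = q / n_e = 0.002035 / 0.25 = 0.008140 m/day.
Travel time t = L / v = 848 / 0.008140 = 1.042e+05 days = 285.2 years.

285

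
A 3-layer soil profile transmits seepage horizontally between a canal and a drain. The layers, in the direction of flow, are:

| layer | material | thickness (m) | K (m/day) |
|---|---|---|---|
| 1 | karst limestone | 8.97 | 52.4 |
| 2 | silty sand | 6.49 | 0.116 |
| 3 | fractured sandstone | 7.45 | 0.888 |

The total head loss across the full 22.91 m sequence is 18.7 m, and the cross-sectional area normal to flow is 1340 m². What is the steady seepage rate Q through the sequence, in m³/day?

Flow is perpendicular to layering, so the layers act in series and the equivalent K is the thickness-weighted harmonic mean.
Total thickness L = 8.97 + 6.49 + 7.45 = 22.91 m.
Σ(b_i/K_i) = 8.97/52.4 + 6.49/0.116 + 7.45/0.888 = 64.51 d.
K_eq = L / Σ(b_i/K_i) = 22.91 / 64.51 = 0.3551 m/day.
Q = K_eq · A · (Δh/L) = 0.3551 × 1340 × (18.7/22.91) = 388.4 m³/day.

388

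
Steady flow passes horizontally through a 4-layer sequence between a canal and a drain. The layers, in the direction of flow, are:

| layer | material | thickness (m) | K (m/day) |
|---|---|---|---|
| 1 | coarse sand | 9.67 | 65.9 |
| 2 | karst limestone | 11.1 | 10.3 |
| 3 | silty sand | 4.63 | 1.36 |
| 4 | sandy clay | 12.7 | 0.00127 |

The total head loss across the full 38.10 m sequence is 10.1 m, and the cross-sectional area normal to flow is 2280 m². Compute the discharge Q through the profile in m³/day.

Flow is perpendicular to layering, so the layers act in series and the equivalent K is the thickness-weighted harmonic mean.
Total thickness L = 9.67 + 11.1 + 4.63 + 12.7 = 38.10 m.
Σ(b_i/K_i) = 9.67/65.9 + 11.1/10.3 + 4.63/1.36 + 12.7/0.00127 = 10005 d.
K_eq = L / Σ(b_i/K_i) = 38.10 / 10005 = 0.003808 m/day.
Q = K_eq · A · (Δh/L) = 0.003808 × 2280 × (10.1/38.10) = 2.302 m³/day.

2.30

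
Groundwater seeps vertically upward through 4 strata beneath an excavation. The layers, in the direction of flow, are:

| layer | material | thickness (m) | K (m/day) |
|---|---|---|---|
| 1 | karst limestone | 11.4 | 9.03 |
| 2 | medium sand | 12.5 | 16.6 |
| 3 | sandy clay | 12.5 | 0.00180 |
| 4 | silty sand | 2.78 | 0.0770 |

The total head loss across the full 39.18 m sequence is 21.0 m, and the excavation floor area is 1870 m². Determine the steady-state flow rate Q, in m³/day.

5.62

Flow is perpendicular to layering, so the layers act in series and the equivalent K is the thickness-weighted harmonic mean.
Total thickness L = 11.4 + 12.5 + 12.5 + 2.78 = 39.18 m.
Σ(b_i/K_i) = 11.4/9.03 + 12.5/16.6 + 12.5/0.00180 + 2.78/0.0770 = 6983 d.
K_eq = L / Σ(b_i/K_i) = 39.18 / 6983 = 0.005611 m/day.
Q = K_eq · A · (Δh/L) = 0.005611 × 1870 × (21.0/39.18) = 5.624 m³/day.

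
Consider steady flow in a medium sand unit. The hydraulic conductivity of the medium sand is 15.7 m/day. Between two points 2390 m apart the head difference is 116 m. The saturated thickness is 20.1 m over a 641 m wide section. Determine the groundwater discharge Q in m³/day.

9820

Cross-sectional area A = 641 × 20.1 = 12884 m².
Hydraulic gradient i = Δh / L = 116 / 2390 = 0.04854.
Darcy's law: Q = K · A · i = 15.70 × 12884 × 0.04854 = 9818 m³/day.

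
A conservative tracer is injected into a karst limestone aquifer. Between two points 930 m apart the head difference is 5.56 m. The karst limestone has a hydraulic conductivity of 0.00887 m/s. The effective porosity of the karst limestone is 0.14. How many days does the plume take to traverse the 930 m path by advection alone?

28.4

Convert K: 0.00887 m/s × 86400 = 766.4 m/day.
Hydraulic gradient i = Δh / L = 5.56 / 930 = 0.005978.
Darcy flux q = K · i = 766.4 × 0.005978 = 4.582 m/day.
Seepage velocity v = q / n_e = 4.582 / 0.14 = 32.73 m/day.
Travel time t = L / v = 930 / 32.73 = 28.42 days.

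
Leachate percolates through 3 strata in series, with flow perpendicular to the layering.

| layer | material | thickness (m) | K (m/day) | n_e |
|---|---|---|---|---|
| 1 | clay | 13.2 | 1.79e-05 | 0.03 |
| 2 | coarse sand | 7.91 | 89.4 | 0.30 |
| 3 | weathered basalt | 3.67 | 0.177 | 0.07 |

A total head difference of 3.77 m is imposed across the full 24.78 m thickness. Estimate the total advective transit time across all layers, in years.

With flow normal to the layers, continuity requires the same specific discharge q through every layer.
Σ(b_i/K_i) = 13.2/1.79e-05 + 7.91/89.4 + 3.67/0.177 = 7.375e+05 d.
q = Δh / Σ(b_i/K_i) = 3.77 / 7.375e+05 = 5.112e-06 m/day.
In each layer the seepage velocity is v_i = q/n_i, so the layer transit time is t_i = b_i·n_i / q:
  layer 1 (clay): t_1 = 13.2 × 0.03 / 5.112e-06 = 77462 d
  layer 2 (coarse sand): t_2 = 7.91 × 0.30 / 5.112e-06 = 4.642e+05 d
  layer 3 (weathered basalt): t_3 = 3.67 × 0.07 / 5.112e-06 = 50252 d
Total t = Σ t_i = 5.919e+05 days = 1621 years.

1620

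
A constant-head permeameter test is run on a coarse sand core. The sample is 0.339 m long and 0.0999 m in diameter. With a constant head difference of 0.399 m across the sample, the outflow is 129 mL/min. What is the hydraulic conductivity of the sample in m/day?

Cross-sectional area A = π·(d/2)² = π × (0.0999/2)² = 0.007838 m².
Convert discharge: 129 mL/min = 2.150e-06 m³/s.
Darcy's law rearranged: K = Q·L / (A·Δh) = 2.150e-06 × 0.339 / (0.007838 × 0.399) = 0.0002330 m/s = 20.14 m/day.

20.1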